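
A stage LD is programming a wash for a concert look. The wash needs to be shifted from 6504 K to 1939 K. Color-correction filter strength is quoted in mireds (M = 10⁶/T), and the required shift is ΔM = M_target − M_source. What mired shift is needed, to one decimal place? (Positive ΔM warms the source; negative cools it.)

M_source = 10⁶/6504 = 153.752; M_target = 10⁶/1939 = 515.730.
ΔM = 515.730 − 153.752 = 361.978 → +362.0 mireds, a warming shift.

+362.0 mireds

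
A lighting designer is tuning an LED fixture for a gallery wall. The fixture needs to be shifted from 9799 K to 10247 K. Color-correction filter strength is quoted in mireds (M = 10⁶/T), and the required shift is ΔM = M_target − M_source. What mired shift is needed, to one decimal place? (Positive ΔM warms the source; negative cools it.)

M_source = 10⁶/9799 = 102.051; M_target = 10⁶/10247 = 97.590.
ΔM = 97.590 − 102.051 = -4.462 → -4.5 mireds, a cooling shift.

-4.5 mireds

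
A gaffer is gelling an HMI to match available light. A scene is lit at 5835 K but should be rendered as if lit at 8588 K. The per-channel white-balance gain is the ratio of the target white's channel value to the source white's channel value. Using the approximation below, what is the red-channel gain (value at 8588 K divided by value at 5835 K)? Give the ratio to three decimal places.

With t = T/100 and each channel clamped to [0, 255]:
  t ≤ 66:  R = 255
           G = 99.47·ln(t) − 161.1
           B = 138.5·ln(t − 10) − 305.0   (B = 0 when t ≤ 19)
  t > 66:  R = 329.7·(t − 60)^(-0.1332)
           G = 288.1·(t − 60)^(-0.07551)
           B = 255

At 5835 K (t = 58.35):
  R = 255 by definition for t ≤ 66.
At 8588 K (t = 85.88):
  R = 329.7·(85.88 − 60)^(-0.1332) = 329.7·25.88^(-0.1332) = 329.7·0.64833 = 213.753.
Gain = 213.753 / 255.000 = 0.8382 → 0.838.

0.838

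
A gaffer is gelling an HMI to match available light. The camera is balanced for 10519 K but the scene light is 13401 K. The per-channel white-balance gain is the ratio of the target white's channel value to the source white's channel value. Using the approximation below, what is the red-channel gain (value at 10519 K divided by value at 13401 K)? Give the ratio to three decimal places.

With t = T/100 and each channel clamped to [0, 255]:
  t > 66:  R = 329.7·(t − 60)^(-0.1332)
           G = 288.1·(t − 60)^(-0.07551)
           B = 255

At 13401 K (t = 134.01):
  R = 329.7·(134.01 − 60)^(-0.1332) = 329.7·74.01^(-0.1332) = 329.7·0.56365 = 185.836.
At 10519 K (t = 105.19):
  R = 329.7·(105.19 − 60)^(-0.1332) = 329.7·45.19^(-0.1332) = 329.7·0.60193 = 198.457.
Gain = 198.457 / 185.836 = 1.0679 → 1.068.

1.068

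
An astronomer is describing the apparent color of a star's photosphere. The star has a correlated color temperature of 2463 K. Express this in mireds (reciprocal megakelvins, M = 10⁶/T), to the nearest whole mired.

M = 10⁶ / 2463 = 406.009 → 406 mireds.

406 mireds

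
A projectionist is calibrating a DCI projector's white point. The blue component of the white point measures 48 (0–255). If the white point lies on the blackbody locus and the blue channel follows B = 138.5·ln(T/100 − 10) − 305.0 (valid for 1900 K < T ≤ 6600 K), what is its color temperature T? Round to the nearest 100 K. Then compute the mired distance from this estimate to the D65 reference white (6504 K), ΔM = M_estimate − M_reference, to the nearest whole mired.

ln(t − 10) = (48 + 305.0) / 138.5 = 2.5487.
t − 10 = e^2.5487 = 12.791, so t = 22.791.
T = 100·t = 2279 K → 2300 K to the nearest 100 K.
M_estimate = 10⁶/2300 = 434.78; M_reference = 10⁶/6504 = 153.75.
ΔM = 434.78 − 153.75 = 281.03 → +281 mireds.

+281 mireds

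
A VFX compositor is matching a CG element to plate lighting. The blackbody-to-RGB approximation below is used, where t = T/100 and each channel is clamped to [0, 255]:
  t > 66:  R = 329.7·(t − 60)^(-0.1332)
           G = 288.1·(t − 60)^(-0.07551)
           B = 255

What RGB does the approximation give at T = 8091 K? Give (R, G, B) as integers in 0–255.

(220, 229, 255)

t = 8091/100 = 80.91; the t > 66 branch applies.
R = 329.7·(80.91 − 60)^(-0.1332) = 329.7·20.91^(-0.1332) = 329.7·0.66700 = 219.911.
G = 288.1·(80.91 − 60)^(-0.07551) = 288.1·20.91^(-0.07551) = 288.1·0.79488 = 229.004.
B = 255 by definition for t > 66.
Rounded: (220, 229, 255).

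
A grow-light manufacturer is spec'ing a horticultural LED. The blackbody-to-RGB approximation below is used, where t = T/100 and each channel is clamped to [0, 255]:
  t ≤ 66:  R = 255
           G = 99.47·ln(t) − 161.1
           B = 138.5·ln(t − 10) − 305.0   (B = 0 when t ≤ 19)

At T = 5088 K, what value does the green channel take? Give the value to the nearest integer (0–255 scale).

t = 5088/100 = 50.88; the t ≤ 66 branch applies.
G = 99.47·ln 50.88 − 161.1 = 99.47·3.9295 − 161.1 = 229.764.
Rounded: 230.

230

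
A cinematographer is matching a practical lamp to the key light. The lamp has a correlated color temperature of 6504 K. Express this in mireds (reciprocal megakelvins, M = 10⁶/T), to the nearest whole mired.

M = 10⁶ / 6504 = 153.752 → 154 mireds.

154 mireds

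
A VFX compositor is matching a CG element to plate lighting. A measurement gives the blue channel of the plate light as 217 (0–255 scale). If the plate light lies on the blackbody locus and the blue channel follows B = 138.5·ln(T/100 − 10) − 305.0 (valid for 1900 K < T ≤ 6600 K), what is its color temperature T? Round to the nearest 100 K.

ln(t − 10) = (217 + 305.0) / 138.5 = 3.7690.
t − 10 = e^3.7690 = 43.335, so t = 53.335.
T = 100·t = 5333 K → 5300 K to the nearest 100 K.

5300 K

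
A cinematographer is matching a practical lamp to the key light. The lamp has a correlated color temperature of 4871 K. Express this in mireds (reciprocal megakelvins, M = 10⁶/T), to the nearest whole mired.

M = 10⁶ / 4871 = 205.297 → 205 mireds.

205 mireds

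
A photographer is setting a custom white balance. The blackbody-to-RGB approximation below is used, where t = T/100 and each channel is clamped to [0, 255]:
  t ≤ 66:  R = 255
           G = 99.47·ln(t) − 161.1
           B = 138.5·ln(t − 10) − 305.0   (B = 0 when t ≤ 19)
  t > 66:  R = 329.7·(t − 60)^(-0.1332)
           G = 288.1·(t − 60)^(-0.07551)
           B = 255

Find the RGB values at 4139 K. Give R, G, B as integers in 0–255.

R=255, G=209, B=172

t = 4139/100 = 41.39; the t ≤ 66 branch applies.
R = 255 by definition for t ≤ 66.
G = 99.47·ln 41.39 − 161.1 = 99.47·3.7230 − 161.1 = 209.231.
B = 138.5·ln(41.39 − 10) − 305.0 = 138.5·ln 31.39 − 305.0 = 138.5·3.4465 − 305.0 = 172.339.
Rounded: (255, 209, 172).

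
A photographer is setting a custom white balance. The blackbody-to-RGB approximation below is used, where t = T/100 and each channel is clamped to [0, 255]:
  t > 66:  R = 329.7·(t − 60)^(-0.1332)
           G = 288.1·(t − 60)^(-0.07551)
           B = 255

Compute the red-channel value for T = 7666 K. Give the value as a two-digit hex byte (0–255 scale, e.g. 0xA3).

0xE3

t = 7666/100 = 76.66; the t > 66 branch applies.
R = 329.7·(76.66 − 60)^(-0.1332) = 329.7·16.66^(-0.1332) = 329.7·0.68750 = 226.669.
Rounded: 227; in hex, 0xE3.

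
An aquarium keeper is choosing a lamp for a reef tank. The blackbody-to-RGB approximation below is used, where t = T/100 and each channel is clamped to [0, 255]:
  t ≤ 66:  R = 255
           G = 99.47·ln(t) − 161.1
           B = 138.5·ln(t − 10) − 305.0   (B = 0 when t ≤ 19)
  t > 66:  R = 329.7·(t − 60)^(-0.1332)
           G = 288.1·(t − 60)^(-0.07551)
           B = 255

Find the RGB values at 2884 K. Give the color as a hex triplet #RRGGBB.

#FFAD66

t = 2884/100 = 28.84; the t ≤ 66 branch applies.
R = 255 by definition for t ≤ 66.
G = 99.47·ln 28.84 − 161.1 = 99.47·3.3618 − 161.1 = 173.295.
B = 138.5·ln(28.84 − 10) − 305.0 = 138.5·ln 18.84 − 305.0 = 138.5·2.9360 − 305.0 = 101.634.
Rounded: (255, 173, 102).
In hex: #FFAD66.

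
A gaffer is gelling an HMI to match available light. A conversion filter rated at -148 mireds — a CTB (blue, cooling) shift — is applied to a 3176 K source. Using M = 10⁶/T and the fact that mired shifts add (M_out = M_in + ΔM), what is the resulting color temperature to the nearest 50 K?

6000 K

M_in = 10⁶/3176 = 314.86 mireds.
M_out = 314.86 + (-148) = 166.86 mireds.
T_out = 10⁶/166.86 = 5993.0 K → 6000 K.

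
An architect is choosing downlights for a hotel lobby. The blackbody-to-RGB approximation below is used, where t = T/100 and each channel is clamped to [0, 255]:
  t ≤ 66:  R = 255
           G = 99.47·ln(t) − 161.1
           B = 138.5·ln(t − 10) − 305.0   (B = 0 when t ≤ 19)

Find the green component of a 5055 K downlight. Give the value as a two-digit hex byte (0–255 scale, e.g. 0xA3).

0xE5

t = 5055/100 = 50.55; the t ≤ 66 branch applies.
G = 99.47·ln 50.55 − 161.1 = 99.47·3.9230 − 161.1 = 229.117.
Rounded: 229; in hex, 0xE5.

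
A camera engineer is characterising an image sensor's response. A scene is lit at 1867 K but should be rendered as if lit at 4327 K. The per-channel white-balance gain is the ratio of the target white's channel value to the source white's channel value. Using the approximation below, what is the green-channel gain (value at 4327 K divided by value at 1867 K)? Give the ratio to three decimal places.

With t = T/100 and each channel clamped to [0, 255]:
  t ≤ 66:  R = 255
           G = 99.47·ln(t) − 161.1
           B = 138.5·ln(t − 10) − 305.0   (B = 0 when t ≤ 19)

At 1867 K (t = 18.67):
  G = 99.47·ln 18.67 − 161.1 = 99.47·2.9269 − 161.1 = 130.041.
At 4327 K (t = 43.27):
  G = 99.47·ln 43.27 − 161.1 = 99.47·3.7675 − 161.1 = 213.649.
Gain = 213.649 / 130.041 = 1.6429 → 1.643.

1.643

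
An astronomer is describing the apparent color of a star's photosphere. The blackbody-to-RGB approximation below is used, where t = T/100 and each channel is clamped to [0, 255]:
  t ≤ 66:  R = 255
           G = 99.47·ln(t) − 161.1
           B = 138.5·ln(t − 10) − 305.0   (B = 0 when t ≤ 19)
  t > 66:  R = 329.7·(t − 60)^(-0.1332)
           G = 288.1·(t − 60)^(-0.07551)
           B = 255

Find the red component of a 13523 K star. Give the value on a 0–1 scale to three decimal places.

0.727

t = 13523/100 = 135.23; the t > 66 branch applies.
R = 329.7·(135.23 − 60)^(-0.1332) = 329.7·75.23^(-0.1332) = 329.7·0.56243 = 185.432.
On a 0–1 scale: 185.432/255 = 0.7272 → 0.727.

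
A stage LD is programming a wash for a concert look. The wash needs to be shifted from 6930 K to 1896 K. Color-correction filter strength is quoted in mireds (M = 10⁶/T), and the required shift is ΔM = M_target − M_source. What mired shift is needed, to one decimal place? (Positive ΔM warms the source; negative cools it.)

+383.1 mireds

M_source = 10⁶/6930 = 144.300; M_target = 10⁶/1896 = 527.426.
ΔM = 527.426 − 144.300 = 383.126 → +383.1 mireds, a warming shift.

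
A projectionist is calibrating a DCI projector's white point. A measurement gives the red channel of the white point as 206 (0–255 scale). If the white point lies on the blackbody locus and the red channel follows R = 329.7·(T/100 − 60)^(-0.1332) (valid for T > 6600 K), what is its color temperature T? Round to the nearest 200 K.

(t − 60)^(-0.1332) = 206/329.7 = 0.62481.
t − 60 = 0.62481^(1/-0.1332) = 0.62481^(-7.508) = 34.152, so t = 94.152.
T = 100·t = 9415 K → 9400 K to the nearest 200 K.

9400 K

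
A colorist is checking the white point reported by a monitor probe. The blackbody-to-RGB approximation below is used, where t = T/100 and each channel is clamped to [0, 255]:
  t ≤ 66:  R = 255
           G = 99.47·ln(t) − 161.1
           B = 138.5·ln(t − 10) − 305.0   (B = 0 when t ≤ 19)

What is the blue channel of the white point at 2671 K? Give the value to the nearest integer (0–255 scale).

t = 2671/100 = 26.71; the t ≤ 66 branch applies.
B = 138.5·ln(26.71 − 10) − 305.0 = 138.5·ln 16.71 − 305.0 = 138.5·2.8160 − 305.0 = 85.017.
Rounded: 85.

85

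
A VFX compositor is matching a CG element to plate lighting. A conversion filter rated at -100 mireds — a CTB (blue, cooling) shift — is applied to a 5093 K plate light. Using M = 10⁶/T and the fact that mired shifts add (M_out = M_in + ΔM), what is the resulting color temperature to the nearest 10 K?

M_in = 10⁶/5093 = 196.35 mireds.
M_out = 196.35 + (-100) = 96.35 mireds.
T_out = 10⁶/96.35 = 10379.1 K → 10380 K.

10380 K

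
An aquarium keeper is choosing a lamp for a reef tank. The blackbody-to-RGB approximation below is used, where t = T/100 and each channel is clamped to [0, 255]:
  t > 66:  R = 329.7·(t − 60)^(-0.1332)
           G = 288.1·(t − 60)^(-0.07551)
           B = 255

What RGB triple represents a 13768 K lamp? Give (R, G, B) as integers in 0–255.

(185, 207, 255)

t = 13768/100 = 137.68; the t > 66 branch applies.
R = 329.7·(137.68 − 60)^(-0.1332) = 329.7·77.68^(-0.1332) = 329.7·0.56003 = 184.642.
G = 288.1·(137.68 − 60)^(-0.07551) = 288.1·77.68^(-0.07551) = 288.1·0.71988 = 207.399.
B = 255 by definition for t > 66.
Rounded: (185, 207, 255).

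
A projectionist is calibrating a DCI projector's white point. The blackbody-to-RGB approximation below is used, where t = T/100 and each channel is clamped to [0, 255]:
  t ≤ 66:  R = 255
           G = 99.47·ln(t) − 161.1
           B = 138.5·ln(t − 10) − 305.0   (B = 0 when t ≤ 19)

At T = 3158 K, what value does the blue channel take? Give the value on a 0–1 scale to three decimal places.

t = 3158/100 = 31.58; the t ≤ 66 branch applies.
B = 138.5·ln(31.58 − 10) − 305.0 = 138.5·ln 21.58 − 305.0 = 138.5·3.0718 − 305.0 = 120.440.
On a 0–1 scale: 120.440/255 = 0.4723 → 0.472.

0.472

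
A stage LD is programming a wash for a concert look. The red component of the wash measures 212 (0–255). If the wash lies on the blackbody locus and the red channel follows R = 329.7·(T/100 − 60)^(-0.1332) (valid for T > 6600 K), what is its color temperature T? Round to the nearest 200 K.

(t − 60)^(-0.1332) = 212/329.7 = 0.64301.
t − 60 = 0.64301^(1/-0.1332) = 0.64301^(-7.508) = 27.530, so t = 87.530.
T = 100·t = 8753 K → 8800 K to the nearest 200 K.

8800 K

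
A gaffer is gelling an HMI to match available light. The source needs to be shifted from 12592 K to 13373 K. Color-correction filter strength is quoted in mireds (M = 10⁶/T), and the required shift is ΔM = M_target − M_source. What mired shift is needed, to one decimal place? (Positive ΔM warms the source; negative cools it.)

-4.6 mireds

M_source = 10⁶/12592 = 79.416; M_target = 10⁶/13373 = 74.778.
ΔM = 74.778 − 79.416 = -4.638 → -4.6 mireds, a cooling shift.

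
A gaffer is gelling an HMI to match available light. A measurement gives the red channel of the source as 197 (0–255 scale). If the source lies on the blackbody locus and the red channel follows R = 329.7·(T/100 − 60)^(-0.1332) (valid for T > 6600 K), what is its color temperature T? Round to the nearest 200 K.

(t − 60)^(-0.1332) = 197/329.7 = 0.59751.
t − 60 = 0.59751^(1/-0.1332) = 0.59751^(-7.508) = 47.761, so t = 107.761.
T = 100·t = 10776 K → 10800 K to the nearest 200 K.

10800 K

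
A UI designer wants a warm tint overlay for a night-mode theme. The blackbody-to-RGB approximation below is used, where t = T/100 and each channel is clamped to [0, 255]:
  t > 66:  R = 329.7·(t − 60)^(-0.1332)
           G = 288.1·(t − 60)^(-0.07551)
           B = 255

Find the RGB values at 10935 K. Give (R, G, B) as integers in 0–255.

t = 10935/100 = 109.35; the t > 66 branch applies.
R = 329.7·(109.35 − 60)^(-0.1332) = 329.7·49.35^(-0.1332) = 329.7·0.59491 = 196.143.
G = 288.1·(109.35 − 60)^(-0.07551) = 288.1·49.35^(-0.07551) = 288.1·0.74497 = 214.626.
B = 255 by definition for t > 66.
Rounded: (196, 215, 255).

(196, 215, 255)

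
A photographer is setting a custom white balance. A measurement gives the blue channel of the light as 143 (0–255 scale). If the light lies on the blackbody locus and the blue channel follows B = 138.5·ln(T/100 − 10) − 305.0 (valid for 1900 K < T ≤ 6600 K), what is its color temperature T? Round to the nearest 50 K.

ln(t − 10) = (143 + 305.0) / 138.5 = 3.2347.
t − 10 = e^3.2347 = 25.398, so t = 35.398.
T = 100·t = 3540 K → 3550 K to the nearest 50 K.

3550 K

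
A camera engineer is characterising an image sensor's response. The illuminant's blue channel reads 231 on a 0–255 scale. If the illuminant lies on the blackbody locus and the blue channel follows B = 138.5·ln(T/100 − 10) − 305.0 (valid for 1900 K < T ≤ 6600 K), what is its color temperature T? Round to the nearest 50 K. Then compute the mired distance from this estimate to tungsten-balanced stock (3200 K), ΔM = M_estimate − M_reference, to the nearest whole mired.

-140 mireds

ln(t − 10) = (231 + 305.0) / 138.5 = 3.8700.
t − 10 = e^3.8700 = 47.944, so t = 57.944.
T = 100·t = 5794 K → 5800 K to the nearest 50 K.
M_estimate = 10⁶/5800 = 172.41; M_reference = 10⁶/3200 = 312.50.
ΔM = 172.41 − 312.50 = -140.09 → -140 mireds.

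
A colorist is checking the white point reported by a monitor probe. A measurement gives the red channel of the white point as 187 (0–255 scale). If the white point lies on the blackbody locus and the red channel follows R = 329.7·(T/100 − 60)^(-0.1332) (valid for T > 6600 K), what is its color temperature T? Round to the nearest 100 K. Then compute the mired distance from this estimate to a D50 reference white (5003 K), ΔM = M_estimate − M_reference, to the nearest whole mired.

-124 mireds

(t − 60)^(-0.1332) = 187/329.7 = 0.56718.
t − 60 = 0.56718^(1/-0.1332) = 0.56718^(-7.508) = 70.620, so t = 130.620.
T = 100·t = 13062 K → 13100 K to the nearest 100 K.
M_estimate = 10⁶/13100 = 76.34; M_reference = 10⁶/5003 = 199.88.
ΔM = 76.34 − 199.88 = -123.54 → -124 mireds.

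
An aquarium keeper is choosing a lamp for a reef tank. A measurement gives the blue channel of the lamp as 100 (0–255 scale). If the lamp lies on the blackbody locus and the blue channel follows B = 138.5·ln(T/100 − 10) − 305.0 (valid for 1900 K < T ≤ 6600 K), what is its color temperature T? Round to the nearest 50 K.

ln(t − 10) = (100 + 305.0) / 138.5 = 2.9242.
t − 10 = e^2.9242 = 18.619, so t = 28.619.
T = 100·t = 2862 K → 2850 K to the nearest 50 K.

2850 K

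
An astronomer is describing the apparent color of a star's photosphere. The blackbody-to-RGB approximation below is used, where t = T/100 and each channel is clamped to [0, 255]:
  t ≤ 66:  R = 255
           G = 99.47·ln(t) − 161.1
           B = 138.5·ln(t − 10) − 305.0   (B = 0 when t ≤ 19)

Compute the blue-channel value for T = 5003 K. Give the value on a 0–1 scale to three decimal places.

t = 5003/100 = 50.03; the t ≤ 66 branch applies.
B = 138.5·ln(50.03 − 10) − 305.0 = 138.5·ln 40.03 − 305.0 = 138.5·3.6896 − 305.0 = 206.014.
On a 0–1 scale: 206.014/255 = 0.8079 → 0.808.

0.808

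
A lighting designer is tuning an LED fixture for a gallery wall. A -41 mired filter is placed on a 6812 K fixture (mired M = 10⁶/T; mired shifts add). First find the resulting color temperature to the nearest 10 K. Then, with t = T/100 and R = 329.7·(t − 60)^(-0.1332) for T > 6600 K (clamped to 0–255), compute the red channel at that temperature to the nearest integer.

206

M_in = 10⁶/6812 = 146.80; M_out = 146.80 + (-41) = 105.80.
T_out = 10⁶/105.80 = 9451.8 K → 9450 K; t = 94.5.
R = 329.7·(94.5 − 60)^(-0.1332) = 329.7·34.5^(-0.1332) = 329.7·0.62397 = 205.722.
Rounded: 206.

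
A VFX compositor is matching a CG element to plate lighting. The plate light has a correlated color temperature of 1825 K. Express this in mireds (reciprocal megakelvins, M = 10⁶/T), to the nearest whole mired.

M = 10⁶ / 1825 = 547.945 → 548 mireds.

548 mireds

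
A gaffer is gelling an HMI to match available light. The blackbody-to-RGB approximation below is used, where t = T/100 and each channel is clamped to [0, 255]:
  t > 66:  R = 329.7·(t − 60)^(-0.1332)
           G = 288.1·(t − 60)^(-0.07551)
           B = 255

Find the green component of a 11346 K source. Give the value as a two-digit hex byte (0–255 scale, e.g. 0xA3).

0xD5

t = 11346/100 = 113.46; the t > 66 branch applies.
G = 288.1·(113.46 − 60)^(-0.07551) = 288.1·53.46^(-0.07551) = 288.1·0.74049 = 213.334.
Rounded: 213; in hex, 0xD5.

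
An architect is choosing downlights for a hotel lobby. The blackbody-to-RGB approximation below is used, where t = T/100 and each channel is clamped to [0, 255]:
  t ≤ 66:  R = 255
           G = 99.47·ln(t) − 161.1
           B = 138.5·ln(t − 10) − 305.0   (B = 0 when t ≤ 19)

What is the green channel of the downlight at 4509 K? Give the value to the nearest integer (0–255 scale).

t = 4509/100 = 45.09; the t ≤ 66 branch applies.
G = 99.47·ln 45.09 − 161.1 = 99.47·3.8087 − 161.1 = 217.747.
Rounded: 218.

218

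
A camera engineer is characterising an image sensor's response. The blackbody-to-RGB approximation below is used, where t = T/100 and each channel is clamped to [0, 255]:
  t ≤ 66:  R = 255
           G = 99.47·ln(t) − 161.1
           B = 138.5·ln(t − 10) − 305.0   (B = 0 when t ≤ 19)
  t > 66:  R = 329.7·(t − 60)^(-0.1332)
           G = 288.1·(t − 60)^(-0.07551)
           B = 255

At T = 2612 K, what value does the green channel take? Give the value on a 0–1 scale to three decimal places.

t = 2612/100 = 26.12; the t ≤ 66 branch applies.
G = 99.47·ln 26.12 − 161.1 = 99.47·3.2627 − 161.1 = 163.441.
On a 0–1 scale: 163.441/255 = 0.6409 → 0.641.

0.641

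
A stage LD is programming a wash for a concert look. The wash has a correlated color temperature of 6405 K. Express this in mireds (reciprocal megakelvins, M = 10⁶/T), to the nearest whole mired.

M = 10⁶ / 6405 = 156.128 → 156 mireds.

156 mireds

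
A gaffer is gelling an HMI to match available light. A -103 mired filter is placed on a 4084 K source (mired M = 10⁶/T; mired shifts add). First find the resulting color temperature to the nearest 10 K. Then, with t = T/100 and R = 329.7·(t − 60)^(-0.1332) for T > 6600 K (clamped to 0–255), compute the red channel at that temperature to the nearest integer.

241

M_in = 10⁶/4084 = 244.86; M_out = 244.86 + (-103) = 141.86.
T_out = 10⁶/141.86 = 7049.3 K → 7050 K; t = 70.5.
R = 329.7·(70.5 − 60)^(-0.1332) = 329.7·10.5^(-0.1332) = 329.7·0.73110 = 241.044.
Rounded: 241.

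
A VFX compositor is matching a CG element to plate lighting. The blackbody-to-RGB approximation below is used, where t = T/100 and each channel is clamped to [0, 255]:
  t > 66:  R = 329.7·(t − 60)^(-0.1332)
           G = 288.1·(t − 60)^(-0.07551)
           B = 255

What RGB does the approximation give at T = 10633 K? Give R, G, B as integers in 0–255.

R=198, G=216, B=255

t = 10633/100 = 106.33; the t > 66 branch applies.
R = 329.7·(106.33 − 60)^(-0.1332) = 329.7·46.33^(-0.1332) = 329.7·0.59994 = 197.800.
G = 288.1·(106.33 − 60)^(-0.07551) = 288.1·46.33^(-0.07551) = 288.1·0.74853 = 215.652.
B = 255 by definition for t > 66.
Rounded: (198, 216, 255).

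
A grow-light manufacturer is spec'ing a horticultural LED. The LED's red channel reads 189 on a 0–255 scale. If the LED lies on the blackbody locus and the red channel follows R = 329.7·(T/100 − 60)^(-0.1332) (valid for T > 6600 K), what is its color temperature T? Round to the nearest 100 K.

12500 K

(t − 60)^(-0.1332) = 189/329.7 = 0.57325.
t − 60 = 0.57325^(1/-0.1332) = 0.57325^(-7.508) = 65.199, so t = 125.199.
T = 100·t = 12520 K → 12500 K to the nearest 100 K.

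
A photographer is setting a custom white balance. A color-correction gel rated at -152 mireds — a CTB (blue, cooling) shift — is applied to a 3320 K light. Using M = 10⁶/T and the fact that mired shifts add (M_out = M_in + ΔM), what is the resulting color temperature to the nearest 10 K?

6700 K

M_in = 10⁶/3320 = 301.20 mireds.
M_out = 301.20 + (-152) = 149.20 mireds.
T_out = 10⁶/149.20 = 6702.2 K → 6700 K.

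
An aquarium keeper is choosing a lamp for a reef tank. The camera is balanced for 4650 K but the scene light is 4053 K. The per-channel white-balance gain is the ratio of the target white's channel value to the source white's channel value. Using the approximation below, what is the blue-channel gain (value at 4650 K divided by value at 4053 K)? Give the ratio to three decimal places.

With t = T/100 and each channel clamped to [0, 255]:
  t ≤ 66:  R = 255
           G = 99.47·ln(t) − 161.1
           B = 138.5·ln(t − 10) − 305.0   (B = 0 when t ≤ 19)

At 4053 K (t = 40.53):
  B = 138.5·ln(40.53 − 10) − 305.0 = 138.5·ln 30.53 − 305.0 = 138.5·3.4187 − 305.0 = 168.491.
At 4650 K (t = 46.5):
  B = 138.5·ln(46.5 − 10) − 305.0 = 138.5·ln 36.5 − 305.0 = 138.5·3.5973 − 305.0 = 193.228.
Gain = 193.228 / 168.491 = 1.1468 → 1.147.

1.147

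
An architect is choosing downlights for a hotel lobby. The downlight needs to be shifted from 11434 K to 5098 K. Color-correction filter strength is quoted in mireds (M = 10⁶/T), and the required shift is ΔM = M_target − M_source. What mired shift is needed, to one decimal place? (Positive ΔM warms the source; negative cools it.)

+108.7 mireds

M_source = 10⁶/11434 = 87.458; M_target = 10⁶/5098 = 196.155.
ΔM = 196.155 − 87.458 = 108.697 → +108.7 mireds, a warming shift.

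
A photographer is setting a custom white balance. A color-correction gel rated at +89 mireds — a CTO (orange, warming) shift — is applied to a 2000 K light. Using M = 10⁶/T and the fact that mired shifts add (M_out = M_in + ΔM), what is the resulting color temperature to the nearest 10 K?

M_in = 10⁶/2000 = 500.00 mireds.
M_out = 500.00 + (+89) = 589.00 mireds.
T_out = 10⁶/589.00 = 1697.8 K → 1700 K.

1700 K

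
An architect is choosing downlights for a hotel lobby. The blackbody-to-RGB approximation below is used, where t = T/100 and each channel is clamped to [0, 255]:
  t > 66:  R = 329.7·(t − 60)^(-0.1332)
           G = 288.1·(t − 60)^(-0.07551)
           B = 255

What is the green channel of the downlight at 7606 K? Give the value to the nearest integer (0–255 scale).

t = 7606/100 = 76.06; the t > 66 branch applies.
G = 288.1·(76.06 − 60)^(-0.07551) = 288.1·16.06^(-0.07551) = 288.1·0.81088 = 233.613.
Rounded: 234.

234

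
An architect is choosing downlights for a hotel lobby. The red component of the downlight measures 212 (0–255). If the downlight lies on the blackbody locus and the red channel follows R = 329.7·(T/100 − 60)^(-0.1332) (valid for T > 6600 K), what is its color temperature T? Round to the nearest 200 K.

(t − 60)^(-0.1332) = 212/329.7 = 0.64301.
t − 60 = 0.64301^(1/-0.1332) = 0.64301^(-7.508) = 27.530, so t = 87.530.
T = 100·t = 8753 K → 8800 K to the nearest 200 K.

8800 K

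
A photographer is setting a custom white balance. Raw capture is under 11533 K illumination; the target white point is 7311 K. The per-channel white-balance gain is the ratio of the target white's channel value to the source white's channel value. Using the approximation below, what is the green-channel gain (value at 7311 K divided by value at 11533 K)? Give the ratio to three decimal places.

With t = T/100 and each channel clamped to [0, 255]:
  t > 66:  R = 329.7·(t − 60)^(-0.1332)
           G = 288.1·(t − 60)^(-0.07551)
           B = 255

1.115

At 11533 K (t = 115.33):
  G = 288.1·(115.33 − 60)^(-0.07551) = 288.1·55.33^(-0.07551) = 288.1·0.73857 = 212.781.
At 7311 K (t = 73.11):
  G = 288.1·(73.11 − 60)^(-0.07551) = 288.1·13.11^(-0.07551) = 288.1·0.82340 = 237.221.
Gain = 237.221 / 212.781 = 1.1149 → 1.115.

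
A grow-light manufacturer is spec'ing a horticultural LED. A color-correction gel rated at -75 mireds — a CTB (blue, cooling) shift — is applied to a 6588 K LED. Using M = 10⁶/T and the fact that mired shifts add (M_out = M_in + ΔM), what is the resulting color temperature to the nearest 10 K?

M_in = 10⁶/6588 = 151.79 mireds.
M_out = 151.79 + (-75) = 76.79 mireds.
T_out = 10⁶/76.79 = 13022.3 K → 13020 K.

13020 K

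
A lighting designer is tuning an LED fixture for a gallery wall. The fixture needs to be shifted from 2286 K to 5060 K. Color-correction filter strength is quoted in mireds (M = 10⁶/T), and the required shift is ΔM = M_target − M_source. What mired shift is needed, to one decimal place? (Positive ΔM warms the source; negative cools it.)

-239.8 mireds

M_source = 10⁶/2286 = 437.445; M_target = 10⁶/5060 = 197.628.
ΔM = 197.628 − 437.445 = -239.817 → -239.8 mireds, a cooling shift.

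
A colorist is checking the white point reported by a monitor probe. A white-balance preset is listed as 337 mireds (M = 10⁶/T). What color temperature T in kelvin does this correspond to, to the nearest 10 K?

T = 10⁶ / 337 = 2967.36 K → 2970 K.

2970 K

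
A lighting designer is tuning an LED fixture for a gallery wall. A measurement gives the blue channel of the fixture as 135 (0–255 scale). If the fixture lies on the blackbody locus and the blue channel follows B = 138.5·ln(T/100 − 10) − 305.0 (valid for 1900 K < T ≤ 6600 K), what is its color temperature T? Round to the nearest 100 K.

ln(t − 10) = (135 + 305.0) / 138.5 = 3.1769.
t − 10 = e^3.1769 = 23.972, so t = 33.972.
T = 100·t = 3397 K → 3400 K to the nearest 100 K.

3400 K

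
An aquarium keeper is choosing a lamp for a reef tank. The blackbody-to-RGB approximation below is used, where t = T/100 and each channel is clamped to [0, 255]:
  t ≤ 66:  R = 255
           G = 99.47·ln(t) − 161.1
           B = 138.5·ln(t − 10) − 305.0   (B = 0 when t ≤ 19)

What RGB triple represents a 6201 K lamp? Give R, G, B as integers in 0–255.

R=255, G=249, B=242

t = 6201/100 = 62.01; the t ≤ 66 branch applies.
R = 255 by definition for t ≤ 66.
G = 99.47·ln 62.01 − 161.1 = 99.47·4.1273 − 161.1 = 249.442.
B = 138.5·ln(62.01 − 10) − 305.0 = 138.5·ln 52.01 − 305.0 = 138.5·3.9514 − 305.0 = 242.274.
Rounded: (255, 249, 242).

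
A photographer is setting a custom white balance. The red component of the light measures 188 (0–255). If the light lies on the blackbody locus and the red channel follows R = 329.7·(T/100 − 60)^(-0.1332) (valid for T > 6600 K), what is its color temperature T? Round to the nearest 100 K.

(t − 60)^(-0.1332) = 188/329.7 = 0.57022.
t − 60 = 0.57022^(1/-0.1332) = 0.57022^(-7.508) = 67.848, so t = 127.848.
T = 100·t = 12785 K → 12800 K to the nearest 100 K.

12800 K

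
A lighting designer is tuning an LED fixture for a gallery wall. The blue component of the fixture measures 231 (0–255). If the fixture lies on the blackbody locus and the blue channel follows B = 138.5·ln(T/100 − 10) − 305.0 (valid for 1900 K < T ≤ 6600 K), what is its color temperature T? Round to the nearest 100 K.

5800 K

ln(t − 10) = (231 + 305.0) / 138.5 = 3.8700.
t − 10 = e^3.8700 = 47.944, so t = 57.944.
T = 100·t = 5794 K → 5800 K to the nearest 100 K.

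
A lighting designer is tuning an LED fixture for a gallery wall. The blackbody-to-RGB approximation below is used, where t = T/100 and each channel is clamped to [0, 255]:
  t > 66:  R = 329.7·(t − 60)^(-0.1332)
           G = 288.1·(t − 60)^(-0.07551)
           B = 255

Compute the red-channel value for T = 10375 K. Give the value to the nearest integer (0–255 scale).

199

t = 10375/100 = 103.75; the t > 66 branch applies.
R = 329.7·(103.75 − 60)^(-0.1332) = 329.7·43.75^(-0.1332) = 329.7·0.60454 = 199.315.
Rounded: 199.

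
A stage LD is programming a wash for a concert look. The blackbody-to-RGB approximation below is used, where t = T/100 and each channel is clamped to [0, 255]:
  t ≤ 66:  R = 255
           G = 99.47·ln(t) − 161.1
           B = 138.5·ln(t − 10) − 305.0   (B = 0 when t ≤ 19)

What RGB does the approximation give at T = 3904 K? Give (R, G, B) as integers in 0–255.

(255, 203, 162)

t = 3904/100 = 39.04; the t ≤ 66 branch applies.
R = 255 by definition for t ≤ 66.
G = 99.47·ln 39.04 − 161.1 = 99.47·3.6646 − 161.1 = 203.416.
B = 138.5·ln(39.04 − 10) − 305.0 = 138.5·ln 29.04 − 305.0 = 138.5·3.3687 − 305.0 = 161.561.
Rounded: (255, 203, 162).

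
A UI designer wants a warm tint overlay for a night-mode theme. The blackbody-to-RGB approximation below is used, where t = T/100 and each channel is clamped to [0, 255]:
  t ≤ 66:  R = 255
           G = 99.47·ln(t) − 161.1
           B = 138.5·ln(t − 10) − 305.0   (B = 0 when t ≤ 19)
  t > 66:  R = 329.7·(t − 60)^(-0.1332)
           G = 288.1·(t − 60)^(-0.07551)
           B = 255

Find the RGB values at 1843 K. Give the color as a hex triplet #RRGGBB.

#FF8100

t = 1843/100 = 18.43; the t ≤ 66 branch applies.
R = 255 by definition for t ≤ 66.
G = 99.47·ln 18.43 − 161.1 = 99.47·2.9140 − 161.1 = 128.754.
t = 18.43 ≤ 19, so B = 0.
Rounded: (255, 129, 0).
In hex: #FF8100.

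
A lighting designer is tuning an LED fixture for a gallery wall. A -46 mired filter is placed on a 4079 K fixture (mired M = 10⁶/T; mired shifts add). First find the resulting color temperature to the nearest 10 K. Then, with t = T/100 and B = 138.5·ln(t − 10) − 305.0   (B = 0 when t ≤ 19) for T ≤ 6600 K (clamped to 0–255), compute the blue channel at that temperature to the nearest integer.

M_in = 10⁶/4079 = 245.16; M_out = 245.16 + (-46) = 199.16.
T_out = 10⁶/199.16 = 5021.1 K → 5020 K; t = 50.2.
B = 138.5·ln(50.2 − 10) − 305.0 = 138.5·ln 40.2 − 305.0 = 138.5·3.6939 − 305.0 = 206.601.
Rounded: 207.

207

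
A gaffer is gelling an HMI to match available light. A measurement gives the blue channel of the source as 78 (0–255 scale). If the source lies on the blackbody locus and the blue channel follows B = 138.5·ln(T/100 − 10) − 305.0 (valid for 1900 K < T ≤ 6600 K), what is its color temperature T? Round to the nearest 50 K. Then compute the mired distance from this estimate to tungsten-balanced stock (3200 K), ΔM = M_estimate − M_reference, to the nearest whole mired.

+72 mireds

ln(t − 10) = (78 + 305.0) / 138.5 = 2.7653.
t − 10 = e^2.7653 = 15.884, so t = 25.884.
T = 100·t = 2588 K → 2600 K to the nearest 50 K.
M_estimate = 10⁶/2600 = 384.62; M_reference = 10⁶/3200 = 312.50.
ΔM = 384.62 − 312.50 = 72.12 → +72 mireds.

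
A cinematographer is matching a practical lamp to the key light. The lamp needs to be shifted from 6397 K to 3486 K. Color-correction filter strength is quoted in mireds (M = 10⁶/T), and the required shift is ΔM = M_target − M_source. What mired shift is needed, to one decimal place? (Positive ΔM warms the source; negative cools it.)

+130.5 mireds

M_source = 10⁶/6397 = 156.323; M_target = 10⁶/3486 = 286.862.
ΔM = 286.862 − 156.323 = 130.538 → +130.5 mireds, a warming shift.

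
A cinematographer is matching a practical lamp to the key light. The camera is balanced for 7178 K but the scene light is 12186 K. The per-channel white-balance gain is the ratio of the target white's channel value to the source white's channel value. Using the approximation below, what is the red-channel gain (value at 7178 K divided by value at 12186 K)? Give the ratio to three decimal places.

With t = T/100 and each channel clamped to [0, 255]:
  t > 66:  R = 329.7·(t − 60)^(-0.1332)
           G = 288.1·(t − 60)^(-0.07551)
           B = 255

At 12186 K (t = 121.86):
  R = 329.7·(121.86 − 60)^(-0.1332) = 329.7·61.86^(-0.1332) = 329.7·0.57728 = 190.328.
At 7178 K (t = 71.78):
  R = 329.7·(71.78 − 60)^(-0.1332) = 329.7·11.78^(-0.1332) = 329.7·0.71998 = 237.379.
Gain = 237.379 / 190.328 = 1.2472 → 1.247.

1.247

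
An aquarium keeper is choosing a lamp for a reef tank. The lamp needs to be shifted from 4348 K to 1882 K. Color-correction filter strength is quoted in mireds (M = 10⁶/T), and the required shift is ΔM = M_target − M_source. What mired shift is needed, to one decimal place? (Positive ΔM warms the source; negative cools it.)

+301.4 mireds

M_source = 10⁶/4348 = 229.991; M_target = 10⁶/1882 = 531.350.
ΔM = 531.350 − 229.991 = 301.359 → +301.4 mireds, a warming shift.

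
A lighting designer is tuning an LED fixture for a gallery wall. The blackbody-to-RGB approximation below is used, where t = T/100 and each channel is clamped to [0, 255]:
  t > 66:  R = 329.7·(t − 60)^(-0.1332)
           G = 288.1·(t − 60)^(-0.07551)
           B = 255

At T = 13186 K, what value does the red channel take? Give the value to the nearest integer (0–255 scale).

187

t = 13186/100 = 131.86; the t > 66 branch applies.
R = 329.7·(131.86 − 60)^(-0.1332) = 329.7·71.86^(-0.1332) = 329.7·0.56587 = 186.567.
Rounded: 187.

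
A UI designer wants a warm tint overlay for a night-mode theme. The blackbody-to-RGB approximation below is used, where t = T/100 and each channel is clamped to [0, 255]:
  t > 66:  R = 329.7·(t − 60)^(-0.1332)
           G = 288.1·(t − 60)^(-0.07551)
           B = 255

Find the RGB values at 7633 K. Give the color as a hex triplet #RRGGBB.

#E3E9FF

t = 7633/100 = 76.33; the t > 66 branch applies.
R = 329.7·(76.33 − 60)^(-0.1332) = 329.7·16.33^(-0.1332) = 329.7·0.68933 = 227.274.
G = 288.1·(76.33 − 60)^(-0.07551) = 288.1·16.33^(-0.07551) = 288.1·0.80986 = 233.319.
B = 255 by definition for t > 66.
Rounded: (227, 233, 255).
In hex: #E3E9FF.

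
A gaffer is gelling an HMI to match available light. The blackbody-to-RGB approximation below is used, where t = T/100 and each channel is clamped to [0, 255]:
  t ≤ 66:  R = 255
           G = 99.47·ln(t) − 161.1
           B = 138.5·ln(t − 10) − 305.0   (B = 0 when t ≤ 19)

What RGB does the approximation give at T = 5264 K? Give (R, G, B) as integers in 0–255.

t = 5264/100 = 52.64; the t ≤ 66 branch applies.
R = 255 by definition for t ≤ 66.
G = 99.47·ln 52.64 − 161.1 = 99.47·3.9635 − 161.1 = 233.147.
B = 138.5·ln(52.64 − 10) − 305.0 = 138.5·ln 42.64 − 305.0 = 138.5·3.7528 − 305.0 = 214.762.
Rounded: (255, 233, 215).

(255, 233, 215)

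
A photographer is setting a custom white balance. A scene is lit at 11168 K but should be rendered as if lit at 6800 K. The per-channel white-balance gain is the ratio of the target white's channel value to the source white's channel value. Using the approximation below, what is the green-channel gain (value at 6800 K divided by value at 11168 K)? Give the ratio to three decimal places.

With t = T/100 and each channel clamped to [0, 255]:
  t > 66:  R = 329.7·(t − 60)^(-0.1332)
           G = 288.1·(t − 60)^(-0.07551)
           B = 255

1.151

At 11168 K (t = 111.68):
  G = 288.1·(111.68 − 60)^(-0.07551) = 288.1·51.68^(-0.07551) = 288.1·0.74238 = 213.880.
At 6800 K (t = 68):
  G = 288.1·(68 − 60)^(-0.07551) = 288.1·8^(-0.07551) = 288.1·0.85469 = 246.236.
Gain = 246.236 / 213.880 = 1.1513 → 1.151.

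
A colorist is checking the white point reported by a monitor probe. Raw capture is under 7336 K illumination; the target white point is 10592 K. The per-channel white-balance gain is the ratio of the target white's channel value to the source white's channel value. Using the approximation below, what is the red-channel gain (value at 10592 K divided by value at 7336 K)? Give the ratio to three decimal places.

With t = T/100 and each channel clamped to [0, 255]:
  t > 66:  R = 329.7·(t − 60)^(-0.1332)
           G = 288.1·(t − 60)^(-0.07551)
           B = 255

0.848

At 7336 K (t = 73.36):
  R = 329.7·(73.36 − 60)^(-0.1332) = 329.7·13.36^(-0.1332) = 329.7·0.70802 = 233.433.
At 10592 K (t = 105.92):
  R = 329.7·(105.92 − 60)^(-0.1332) = 329.7·45.92^(-0.1332) = 329.7·0.60065 = 198.034.
Gain = 198.034 / 233.433 = 0.8484 → 0.848.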